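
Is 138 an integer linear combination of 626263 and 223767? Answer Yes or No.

Yes

By Bézout, 626263m + 223767n = 138 has integer solutions iff gcd(626263, 223767) | 138.
Euclid: 626263 = 2·223767 + 178729; 223767 = 1·178729 + 45038; 178729 = 3·45038 + 43615; 45038 = 1·43615 + 1423; 43615 = 30·1423 + 925; 1423 = 1·925 + 498; 925 = 1·498 + 427; 498 = 1·427 + 71; 427 = 6·71 + 1; 71 = 71·1 + 0. gcd = 1; 138 mod 1 = 0. Yes.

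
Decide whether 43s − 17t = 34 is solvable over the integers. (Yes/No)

gcd(43, 17): 43 = 2·17 + 9; 17 = 1·9 + 8; 9 = 1·8 + 1; 8 = 8·1 + 0 → 1
1 divides 34, so a solution exists.

Yes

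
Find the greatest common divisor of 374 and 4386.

Euclid: 4386 = 11·374 + 272; 374 = 1·272 + 102; 272 = 2·102 + 68; 102 = 1·68 + 34; 68 = 2·34 + 0. Last nonzero remainder: 34.

34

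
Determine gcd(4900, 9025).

25

4900 = 2² · 5² · 7²
9025 = 5² · 19²
Common: 5² = 25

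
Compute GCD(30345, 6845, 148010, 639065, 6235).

5

30345 = 3 · 5 · 7 · 17²; 6845 = 5 · 37²; 148010 = 2 · 5 · 19² · 41; 639065 = 5 · 7 · 19 · 31²; 6235 = 5 · 29 · 43
gcd takes min exponent of each prime: 5 = 5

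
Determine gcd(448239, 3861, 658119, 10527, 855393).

33

gcd(448239, 3861): 448239 = 116·3861 + 363; 3861 = 10·363 + 231; 363 = 1·231 + 132; 231 = 1·132 + 99; 132 = 1·99 + 33; 99 = 3·33 + 0 → 33
gcd(33, 658119): 658119 = 19943·33 + 0 → 33
gcd(33, 10527): 10527 = 319·33 + 0 → 33
gcd(33, 855393): 855393 = 25921·33 + 0 → 33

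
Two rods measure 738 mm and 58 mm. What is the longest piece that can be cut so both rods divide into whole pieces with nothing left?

Euclid: 738 = 12·58 + 42; 58 = 1·42 + 16; 42 = 2·16 + 10; 16 = 1·10 + 6; 10 = 1·6 + 4; 6 = 1·4 + 2; 4 = 2·2 + 0. Last nonzero remainder: 2.

2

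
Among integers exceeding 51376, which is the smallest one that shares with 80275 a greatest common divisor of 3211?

gcd(k, 80275) = 3211 forces 3211 | k; write k = 3211s. Then gcd(3211s, 3211·25) = 3211·gcd(s, 25), so need gcd(s, 25) = 1.
3211s > 51376 gives s ≥ 17. The least s ≥ 17 coprime to 25 is 17, so k = 3211·17 = 54587.

54587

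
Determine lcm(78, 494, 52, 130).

14820

78 = 2 · 3 · 13; 494 = 2 · 13 · 19; 52 = 2² · 13; 130 = 2 · 5 · 13
lcm takes max exponent of each prime: 2² · 3 · 5 · 13 · 19 = 14820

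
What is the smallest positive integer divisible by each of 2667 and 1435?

gcd first: 2667 = 1·1435 + 1232; 1435 = 1·1232 + 203; 1232 = 6·203 + 14; 203 = 14·14 + 7; 14 = 2·7 + 0 → gcd = 7
lcm = 2667·1435/gcd = 3827145/7 = 546735

546735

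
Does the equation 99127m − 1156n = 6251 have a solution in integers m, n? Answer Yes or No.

By Bézout, 99127m − 1156n = 6251 has integer solutions iff gcd(99127, 1156) | 6251.
Euclid: 99127 = 85·1156 + 867; 1156 = 1·867 + 289; 867 = 3·289 + 0. gcd = 289; 6251 mod 289 = 182. No.

No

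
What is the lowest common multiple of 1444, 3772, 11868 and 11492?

1444 = 2² · 19²; 3772 = 2² · 23 · 41; 11868 = 2² · 3 · 23 · 43; 11492 = 2² · 13² · 17
lcm takes max exponent of each prime: 2² · 3 · 13² · 17 · 19² · 23 · 41 · 43 = 504666203964

504666203964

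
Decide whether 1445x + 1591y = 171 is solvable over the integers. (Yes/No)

gcd(1445, 1591): 1591 = 1·1445 + 146; 1445 = 9·146 + 131; 146 = 1·131 + 15; 131 = 8·15 + 11; 15 = 1·11 + 4; 11 = 2·4 + 3; 4 = 1·3 + 1; 3 = 3·1 + 0 → 1
1 divides 171, so a solution exists.

Yes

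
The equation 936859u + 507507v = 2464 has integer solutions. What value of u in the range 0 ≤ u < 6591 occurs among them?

Euclid: 936859 = 1·507507 + 429352; 507507 = 1·429352 + 78155; 429352 = 5·78155 + 38577; 78155 = 2·38577 + 1001; 38577 = 38·1001 + 539; 1001 = 1·539 + 462; 539 = 1·462 + 77; 462 = 6·77 + 0 → gcd = 77; 2464 = 77·32.
Back-substitution yields 936859·(1013) + 507507·(-1870) = 77, so one solution is u = 1013·32 = 32416, v = -1870·32 = -59840.
Solutions in u differ by 507507/77 = 6591; the one in [0, 6591) is 32416 mod 6591 = 6052.

6052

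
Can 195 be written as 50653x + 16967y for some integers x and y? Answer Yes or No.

Yes

gcd(50653, 16967): 50653 = 2·16967 + 16719; 16967 = 1·16719 + 248; 16719 = 67·248 + 103; 248 = 2·103 + 42; 103 = 2·42 + 19; 42 = 2·19 + 4; 19 = 4·4 + 3; 4 = 1·3 + 1; 3 = 3·1 + 0 → 1
1 divides 195, so a solution exists.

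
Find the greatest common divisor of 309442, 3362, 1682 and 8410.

2

gcd(309442, 3362): 309442 = 92·3362 + 138; 3362 = 24·138 + 50; 138 = 2·50 + 38; 50 = 1·38 + 12; 38 = 3·12 + 2; 12 = 6·2 + 0 → 2
gcd(2, 1682): 1682 = 841·2 + 0 → 2
gcd(2, 8410): 8410 = 4205·2 + 0 → 2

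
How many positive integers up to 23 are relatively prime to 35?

16

35 = 5·7. Inclusion–exclusion on these primes:
23 − ⌊23/5⌋ − ⌊23/7⌋ + ⌊23/35⌋ = 16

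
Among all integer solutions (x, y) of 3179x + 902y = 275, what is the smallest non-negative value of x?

Euclid: 3179 = 3·902 + 473; 902 = 1·473 + 429; 473 = 1·429 + 44; 429 = 9·44 + 33; 44 = 1·33 + 11; 33 = 3·11 + 0 → gcd = 11; 275 = 11·25.
Back-substitution yields 3179·(21) + 902·(-74) = 11, so one solution is x = 21·25 = 525, y = -74·25 = -1850.
Solutions in x differ by 902/11 = 82; the one in [0, 82) is 525 mod 82 = 33.

33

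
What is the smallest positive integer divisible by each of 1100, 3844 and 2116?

559205900

lcm(1100, 3844) = 1100·3844/gcd = 4228400/4 = 1057100
lcm(1057100, 2116) = 1057100·2116/gcd = 2236823600/4 = 559205900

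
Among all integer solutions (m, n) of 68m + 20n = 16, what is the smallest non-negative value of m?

Reduce mod 20: 68m ≡ 16 (mod 20). With g = gcd(68, 20) = 4 dividing 16, divide through: 17m ≡ 4 (mod 5).
Since gcd(17, 5) = 1, m ≡ 4·(17)⁻¹ ≡ 2 (mod 5). Smallest non-negative: 2.

2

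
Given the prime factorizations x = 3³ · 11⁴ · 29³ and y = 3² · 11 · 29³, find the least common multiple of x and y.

max exponent per prime: 3³ · 11⁴ · 29³ = 9641142423

9641142423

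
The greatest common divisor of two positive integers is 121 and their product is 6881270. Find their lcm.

56870

gcd·lcm = product, so lcm = 6881270/121 = 56870.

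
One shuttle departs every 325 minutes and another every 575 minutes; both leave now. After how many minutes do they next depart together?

gcd first: 575 = 1·325 + 250; 325 = 1·250 + 75; 250 = 3·75 + 25; 75 = 3·25 + 0 → gcd = 25
lcm = 325·575/gcd = 186875/25 = 7475

7475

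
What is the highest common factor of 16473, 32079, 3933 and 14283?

16473 = 3 · 17² · 19; 32079 = 3 · 17² · 37; 3933 = 3² · 19 · 23; 14283 = 3³ · 23²
gcd takes min exponent of each prime: 3 = 3

3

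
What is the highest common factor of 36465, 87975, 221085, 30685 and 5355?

85

gcd(36465, 87975): 87975 = 2·36465 + 15045; 36465 = 2·15045 + 6375; 15045 = 2·6375 + 2295; 6375 = 2·2295 + 1785; 2295 = 1·1785 + 510; 1785 = 3·510 + 255; 510 = 2·255 + 0 → 255
gcd(255, 221085): 221085 = 867·255 + 0 → 255
gcd(255, 30685): 30685 = 120·255 + 85; 255 = 3·85 + 0 → 85
gcd(85, 5355): 5355 = 63·85 + 0 → 85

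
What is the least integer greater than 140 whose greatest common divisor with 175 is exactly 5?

145

Multiples of 5 above 140: 5·29, 5·30, … . Need the cofactor coprime to 175/5 = 35.
Checking s = 29, 30, … the first with gcd(s, 35) = 1 is s = 29, giving 145.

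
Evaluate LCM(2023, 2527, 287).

29942423

lcm(2023, 2527) = 2023·2527/gcd = 5112121/7 = 730303
lcm(730303, 287) = 730303·287/gcd = 209596961/7 = 29942423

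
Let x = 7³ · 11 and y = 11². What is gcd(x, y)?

11

min exponent per shared prime: 11 = 11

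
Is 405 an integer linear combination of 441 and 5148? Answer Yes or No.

gcd(441, 5148): 5148 = 11·441 + 297; 441 = 1·297 + 144; 297 = 2·144 + 9; 144 = 16·9 + 0 → 9
9 divides 405, so a solution exists.

Yes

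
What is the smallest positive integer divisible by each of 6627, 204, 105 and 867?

268128420

6627 = 3 · 47²; 204 = 2² · 3 · 17; 105 = 3 · 5 · 7; 867 = 3 · 17²
lcm takes max exponent of each prime: 2² · 3 · 5 · 7 · 17² · 47² = 268128420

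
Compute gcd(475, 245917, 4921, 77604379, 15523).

475 = 5² · 19; 245917 = 7 · 19 · 43²; 4921 = 7 · 19 · 37; 77604379 = 19 · 43² · 47²; 15523 = 19² · 43
gcd takes min exponent of each prime: 19 = 19

19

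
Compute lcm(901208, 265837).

1979953976

gcd first: 901208 = 3·265837 + 103697; 265837 = 2·103697 + 58443; 103697 = 1·58443 + 45254; 58443 = 1·45254 + 13189; 45254 = 3·13189 + 5687; 13189 = 2·5687 + 1815; 5687 = 3·1815 + 242; 1815 = 7·242 + 121; 242 = 2·121 + 0 → gcd = 121
lcm = 901208·265837/gcd = 239574431096/121 = 1979953976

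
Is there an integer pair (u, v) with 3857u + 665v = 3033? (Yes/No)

By Bézout, 3857u + 665v = 3033 has integer solutions iff gcd(3857, 665) | 3033.
Euclid: 3857 = 5·665 + 532; 665 = 1·532 + 133; 532 = 4·133 + 0. gcd = 133; 3033 mod 133 = 107. No.

No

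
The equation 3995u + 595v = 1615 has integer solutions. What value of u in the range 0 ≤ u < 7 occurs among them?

Euclid: 3995 = 6·595 + 425; 595 = 1·425 + 170; 425 = 2·170 + 85; 170 = 2·85 + 0 → gcd = 85; 1615 = 85·19.
Back-substitution yields 3995·(3) + 595·(-20) = 85, so one solution is u = 3·19 = 57, v = -20·19 = -380.
Solutions in u differ by 595/85 = 7; the one in [0, 7) is 57 mod 7 = 1.

1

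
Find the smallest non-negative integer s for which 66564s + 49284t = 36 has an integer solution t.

Euclid: 66564 = 1·49284 + 17280; 49284 = 2·17280 + 14724; 17280 = 1·14724 + 2556; 14724 = 5·2556 + 1944; 2556 = 1·1944 + 612; 1944 = 3·612 + 108; 612 = 5·108 + 72; 108 = 1·72 + 36; 72 = 2·36 + 0 → gcd = 36; 36 = 36·1.
Back-substitution yields 66564·(-482) + 49284·(651) = 36, so one solution is s = -482·1 = -482, t = 651·1 = 651.
Solutions in s differ by 49284/36 = 1369; the one in [0, 1369) is -482 mod 1369 = 887.

887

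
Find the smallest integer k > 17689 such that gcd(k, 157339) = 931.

gcd(k, 157339) = 931 forces 931 | k; write k = 931s. Then gcd(931s, 931·169) = 931·gcd(s, 169), so need gcd(s, 169) = 1.
931s > 17689 gives s ≥ 20. The least s ≥ 20 coprime to 169 is 20, so k = 931·20 = 18620.

18620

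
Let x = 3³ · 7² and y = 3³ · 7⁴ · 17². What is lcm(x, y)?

18735003

max exponent per prime: 3³ · 7⁴ · 17² = 18735003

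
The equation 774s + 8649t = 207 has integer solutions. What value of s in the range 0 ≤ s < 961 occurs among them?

816

Euclid: 8649 = 11·774 + 135; 774 = 5·135 + 99; 135 = 1·99 + 36; 99 = 2·36 + 27; 36 = 1·27 + 9; 27 = 3·9 + 0 → gcd = 9; 207 = 9·23.
Back-substitution yields 774·(-257) + 8649·(23) = 9, so one solution is s = -257·23 = -5911, t = 23·23 = 529.
Solutions in s differ by 8649/9 = 961; the one in [0, 961) is -5911 mod 961 = 816.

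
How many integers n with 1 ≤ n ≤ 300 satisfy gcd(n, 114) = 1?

114 = 2·3·19. Inclusion–exclusion on these primes:
300 − ⌊300/2⌋ − ⌊300/3⌋ − ⌊300/19⌋ + ⌊300/6⌋ + ⌊300/38⌋ + ⌊300/57⌋ − ⌊300/114⌋ = 95

95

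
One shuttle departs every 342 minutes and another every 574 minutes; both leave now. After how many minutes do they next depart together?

gcd first: 574 = 1·342 + 232; 342 = 1·232 + 110; 232 = 2·110 + 12; 110 = 9·12 + 2; 12 = 6·2 + 0 → gcd = 2
lcm = 342·574/gcd = 196308/2 = 98154

98154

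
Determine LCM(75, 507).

75 = 3 · 5²; 507 = 3 · 13²
max exponents: 3 · 5² · 13² = 12675

12675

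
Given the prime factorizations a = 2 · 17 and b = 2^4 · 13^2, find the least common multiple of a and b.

max exponent per prime: 2^4 · 13^2 · 17 = 45968

45968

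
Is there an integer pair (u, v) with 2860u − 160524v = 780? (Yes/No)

By Bézout, 2860u − 160524v = 780 has integer solutions iff gcd(2860, 160524) | 780.
Euclid: 160524 = 56·2860 + 364; 2860 = 7·364 + 312; 364 = 1·312 + 52; 312 = 6·52 + 0. gcd = 52; 780 mod 52 = 0. Yes.

Yes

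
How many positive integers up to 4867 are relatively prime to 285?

Prime factors of 285: 3, 5, 19. Count integers ≤ 4867 divisible by none of them.
By inclusion–exclusion: 4867 − ⌊4867/3⌋ − ⌊4867/5⌋ − ⌊4867/19⌋ + ⌊4867/15⌋ + ⌊4867/57⌋ + ⌊4867/95⌋ − ⌊4867/285⌋ = 2459.

2459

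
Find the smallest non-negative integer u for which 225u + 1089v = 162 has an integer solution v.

83

Euclid: 1089 = 4·225 + 189; 225 = 1·189 + 36; 189 = 5·36 + 9; 36 = 4·9 + 0 → gcd = 9; 162 = 9·18.
Back-substitution yields 225·(-29) + 1089·(6) = 9, so one solution is u = -29·18 = -522, v = 6·18 = 108.
Solutions in u differ by 1089/9 = 121; the one in [0, 121) is -522 mod 121 = 83.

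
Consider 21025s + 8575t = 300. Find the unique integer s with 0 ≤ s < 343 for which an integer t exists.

Euclid: 21025 = 2·8575 + 3875; 8575 = 2·3875 + 825; 3875 = 4·825 + 575; 825 = 1·575 + 250; 575 = 2·250 + 75; 250 = 3·75 + 25; 75 = 3·25 + 0 → gcd = 25; 300 = 25·12.
Back-substitution yields 21025·(-104) + 8575·(255) = 25, so one solution is s = -104·12 = -1248, t = 255·12 = 3060.
Solutions in s differ by 8575/25 = 343; the one in [0, 343) is -1248 mod 343 = 124.

124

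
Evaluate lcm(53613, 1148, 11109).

202228236

lcm(53613, 1148) = 53613·1148/gcd = 61547724/7 = 8792532
lcm(8792532, 11109) = 8792532·11109/gcd = 97676237988/483 = 202228236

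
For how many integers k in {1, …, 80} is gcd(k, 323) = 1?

Prime factors of 323: 17, 19. Count integers ≤ 80 divisible by none of them.
By inclusion–exclusion: 80 − ⌊80/17⌋ − ⌊80/19⌋ + ⌊80/323⌋ = 72.

72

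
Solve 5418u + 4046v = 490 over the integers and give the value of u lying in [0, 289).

21

Euclid: 5418 = 1·4046 + 1372; 4046 = 2·1372 + 1302; 1372 = 1·1302 + 70; 1302 = 18·70 + 42; 70 = 1·42 + 28; 42 = 1·28 + 14; 28 = 2·14 + 0 → gcd = 14; 490 = 14·35.
Back-substitution yields 5418·(-115) + 4046·(154) = 14, so one solution is u = -115·35 = -4025, v = 154·35 = 5390.
Solutions in u differ by 4046/14 = 289; the one in [0, 289) is -4025 mod 289 = 21.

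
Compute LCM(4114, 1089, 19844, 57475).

1442162700

lcm(4114, 1089) = 4114·1089/gcd = 4480146/121 = 37026
lcm(37026, 19844) = 37026·19844/gcd = 734743944/242 = 3036132
lcm(3036132, 57475) = 3036132·57475/gcd = 174501686700/121 = 1442162700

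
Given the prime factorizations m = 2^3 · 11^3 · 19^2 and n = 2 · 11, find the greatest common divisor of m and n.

22

min exponent per shared prime: 2 · 11 = 22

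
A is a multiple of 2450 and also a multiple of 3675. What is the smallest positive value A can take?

7350

2450 = 2 · 5² · 7²; 3675 = 3 · 5² · 7²
max exponents: 2 · 3 · 5² · 7² = 7350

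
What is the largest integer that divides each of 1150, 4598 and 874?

2

1150 = 2 · 5² · 23; 4598 = 2 · 11² · 19; 874 = 2 · 19 · 23
gcd takes min exponent of each prime: 2 = 2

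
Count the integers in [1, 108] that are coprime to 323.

97

323 = 17·19. Inclusion–exclusion on these primes:
108 − ⌊108/17⌋ − ⌊108/19⌋ + ⌊108/323⌋ = 97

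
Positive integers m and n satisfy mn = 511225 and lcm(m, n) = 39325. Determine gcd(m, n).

gcd·lcm = product, so gcd = 511225/39325 = 13.

13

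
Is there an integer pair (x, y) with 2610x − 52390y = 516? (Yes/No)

By Bézout, 2610x − 52390y = 516 has integer solutions iff gcd(2610, 52390) | 516.
Euclid: 52390 = 20·2610 + 190; 2610 = 13·190 + 140; 190 = 1·140 + 50; 140 = 2·50 + 40; 50 = 1·40 + 10; 40 = 4·10 + 0. gcd = 10; 516 mod 10 = 6. No.

No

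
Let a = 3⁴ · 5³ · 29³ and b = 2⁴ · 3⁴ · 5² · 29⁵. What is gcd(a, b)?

min exponent per shared prime: 3⁴ · 5² · 29³ = 49387725

49387725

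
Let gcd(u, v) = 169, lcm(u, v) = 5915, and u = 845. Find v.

1183

u·v = gcd·lcm = 169·5915 = 999635, so v = 999635/845 = 1183.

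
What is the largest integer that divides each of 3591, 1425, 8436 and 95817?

57

gcd(3591, 1425): 3591 = 2·1425 + 741; 1425 = 1·741 + 684; 741 = 1·684 + 57; 684 = 12·57 + 0 → 57
gcd(57, 8436): 8436 = 148·57 + 0 → 57
gcd(57, 95817): 95817 = 1681·57 + 0 → 57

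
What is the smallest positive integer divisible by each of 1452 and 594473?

7133676

1452 = 2² · 3 · 11²; 594473 = 11² · 17³
max exponents: 2² · 3 · 11² · 17³ = 7133676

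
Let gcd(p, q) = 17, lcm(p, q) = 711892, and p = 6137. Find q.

1972

Using pq = gcd(p,q)·lcm(p,q) = 17·711892 = 12102164, we get q = 12102164/6137 = 1972.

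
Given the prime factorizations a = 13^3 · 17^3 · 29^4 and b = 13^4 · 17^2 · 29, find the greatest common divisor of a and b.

18413057

min exponent per shared prime: 13^3 · 17^2 · 29 = 18413057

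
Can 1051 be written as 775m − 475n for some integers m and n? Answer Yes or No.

No

By Bézout, 775m − 475n = 1051 has integer solutions iff gcd(775, 475) | 1051.
Euclid: 775 = 1·475 + 300; 475 = 1·300 + 175; 300 = 1·175 + 125; 175 = 1·125 + 50; 125 = 2·50 + 25; 50 = 2·25 + 0. gcd = 25; 1051 mod 25 = 1. No.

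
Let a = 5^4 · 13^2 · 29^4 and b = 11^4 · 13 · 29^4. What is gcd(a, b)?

min exponent per shared prime: 13 · 29^4 = 9194653

9194653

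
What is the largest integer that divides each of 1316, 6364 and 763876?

4

gcd(1316, 6364): 6364 = 4·1316 + 1100; 1316 = 1·1100 + 216; 1100 = 5·216 + 20; 216 = 10·20 + 16; 20 = 1·16 + 4; 16 = 4·4 + 0 → 4
gcd(4, 763876): 763876 = 190969·4 + 0 → 4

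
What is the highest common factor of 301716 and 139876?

301716 = 2² · 3² · 17² · 29
139876 = 2² · 11² · 17²
Common: 2² · 17² = 1156

1156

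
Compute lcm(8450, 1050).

gcd first: 8450 = 8·1050 + 50; 1050 = 21·50 + 0 → gcd = 50
lcm = 8450·1050/gcd = 8872500/50 = 177450

177450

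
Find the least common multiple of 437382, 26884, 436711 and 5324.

437382 = 2 · 3² · 11 · 47²; 26884 = 2² · 11 · 13 · 47; 436711 = 11 · 29 · 37²; 5324 = 2² · 11³
lcm takes max exponent of each prime: 2² · 3² · 11³ · 13 · 29 · 37² · 47² = 54628725752172

54628725752172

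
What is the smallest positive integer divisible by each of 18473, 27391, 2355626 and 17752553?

65648940994

18473 = 7² · 13 · 29; 27391 = 7² · 13 · 43; 2355626 = 2 · 7² · 13 · 43²; 17752553 = 7² · 13 · 29 · 31²
lcm takes max exponent of each prime: 2 · 7² · 13 · 29 · 31² · 43² = 65648940994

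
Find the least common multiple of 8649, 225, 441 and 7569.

8910416025

lcm(8649, 225) = 8649·225/gcd = 1946025/9 = 216225
lcm(216225, 441) = 216225·441/gcd = 95355225/9 = 10595025
lcm(10595025, 7569) = 10595025·7569/gcd = 80193744225/9 = 8910416025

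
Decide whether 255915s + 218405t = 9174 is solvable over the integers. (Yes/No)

No

gcd(255915, 218405): 255915 = 1·218405 + 37510; 218405 = 5·37510 + 30855; 37510 = 1·30855 + 6655; 30855 = 4·6655 + 4235; 6655 = 1·4235 + 2420; 4235 = 1·2420 + 1815; 2420 = 1·1815 + 605; 1815 = 3·605 + 0 → 605
605 does not divide 9174, so a solution does not exist.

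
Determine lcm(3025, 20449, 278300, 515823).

3025 = 5² · 11²; 20449 = 11² · 13²; 278300 = 2² · 5² · 11² · 23; 515823 = 3 · 7² · 11² · 29
lcm takes max exponent of each prime: 2² · 3 · 5² · 7² · 11² · 13² · 23 · 29 = 200500400100

200500400100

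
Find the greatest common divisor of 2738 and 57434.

Euclid: 57434 = 20·2738 + 2674; 2738 = 1·2674 + 64; 2674 = 41·64 + 50; 64 = 1·50 + 14; 50 = 3·14 + 8; 14 = 1·8 + 6; 8 = 1·6 + 2; 6 = 3·2 + 0. Last nonzero remainder: 2.

2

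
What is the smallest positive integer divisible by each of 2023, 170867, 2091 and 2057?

2023 = 7 · 17²; 170867 = 17 · 19 · 23²; 2091 = 3 · 17 · 41; 2057 = 11² · 17
lcm takes max exponent of each prime: 3 · 7 · 11² · 17² · 19 · 23² · 41 = 302618613759

302618613759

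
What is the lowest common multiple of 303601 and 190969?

303601 = 19² · 29²; 190969 = 19² · 23²
max exponents: 19² · 23² · 29² = 160604929

160604929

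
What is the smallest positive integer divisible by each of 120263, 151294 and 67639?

60183694142

120263 = 11 · 13 · 29²; 151294 = 2 · 11 · 13 · 23²; 67639 = 11² · 13 · 43
lcm takes max exponent of each prime: 2 · 11² · 13 · 23² · 29² · 43 = 60183694142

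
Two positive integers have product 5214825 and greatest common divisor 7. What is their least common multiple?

744975

Since gcd(u,v)·lcm(u,v) = uv, lcm = 5214825/7 = 744975.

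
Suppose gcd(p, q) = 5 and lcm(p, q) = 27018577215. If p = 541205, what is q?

249615

p·q = gcd·lcm = 5·27018577215 = 135092886075, so q = 135092886075/541205 = 249615.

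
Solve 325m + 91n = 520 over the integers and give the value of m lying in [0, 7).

Euclid: 325 = 3·91 + 52; 91 = 1·52 + 39; 52 = 1·39 + 13; 39 = 3·13 + 0 → gcd = 13; 520 = 13·40.
Back-substitution yields 325·(2) + 91·(-7) = 13, so one solution is m = 2·40 = 80, n = -7·40 = -280.
Solutions in m differ by 91/13 = 7; the one in [0, 7) is 80 mod 7 = 3.

3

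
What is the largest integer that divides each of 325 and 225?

Euclid: 325 = 1·225 + 100; 225 = 2·100 + 25; 100 = 4·25 + 0. Last nonzero remainder: 25.

25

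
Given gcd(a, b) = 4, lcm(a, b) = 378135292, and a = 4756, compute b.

a·b = gcd·lcm = 4·378135292 = 1512541168, so b = 1512541168/4756 = 318028.

318028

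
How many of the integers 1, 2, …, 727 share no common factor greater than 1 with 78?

224

78 = 2·3·13. Inclusion–exclusion on these primes:
727 − ⌊727/2⌋ − ⌊727/3⌋ − ⌊727/13⌋ + ⌊727/6⌋ + ⌊727/26⌋ + ⌊727/39⌋ − ⌊727/78⌋ = 224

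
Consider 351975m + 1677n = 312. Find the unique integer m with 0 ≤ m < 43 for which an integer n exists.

7

Euclid: 351975 = 209·1677 + 1482; 1677 = 1·1482 + 195; 1482 = 7·195 + 117; 195 = 1·117 + 78; 117 = 1·78 + 39; 78 = 2·39 + 0 → gcd = 39; 312 = 39·8.
Back-substitution yields 351975·(17) + 1677·(-3568) = 39, so one solution is m = 17·8 = 136, n = -3568·8 = -28544.
Solutions in m differ by 1677/39 = 43; the one in [0, 43) is 136 mod 43 = 7.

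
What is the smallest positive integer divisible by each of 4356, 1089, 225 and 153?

4356 = 2² · 3² · 11²; 1089 = 3² · 11²; 225 = 3² · 5²; 153 = 3² · 17
lcm takes max exponent of each prime: 2² · 3² · 5² · 11² · 17 = 1851300

1851300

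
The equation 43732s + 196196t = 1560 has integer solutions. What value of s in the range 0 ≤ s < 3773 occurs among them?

Reduce mod 196196: 43732s ≡ 1560 (mod 196196). With g = gcd(43732, 196196) = 52 dividing 1560, divide through: 841s ≡ 30 (mod 3773).
Since gcd(841, 3773) = 1, s ≡ 30·(841)⁻¹ ≡ 996 (mod 3773). Smallest non-negative: 996.

996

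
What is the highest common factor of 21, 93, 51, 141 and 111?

3

21 = 3 · 7; 93 = 3 · 31; 51 = 3 · 17; 141 = 3 · 47; 111 = 3 · 37
gcd takes min exponent of each prime: 3 = 3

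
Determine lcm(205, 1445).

59245

205 = 5 · 41; 1445 = 5 · 17²
max exponents: 5 · 17² · 41 = 59245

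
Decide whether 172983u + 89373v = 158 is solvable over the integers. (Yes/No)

No

By Bézout, 172983u + 89373v = 158 has integer solutions iff gcd(172983, 89373) | 158.
Euclid: 172983 = 1·89373 + 83610; 89373 = 1·83610 + 5763; 83610 = 14·5763 + 2928; 5763 = 1·2928 + 2835; 2928 = 1·2835 + 93; 2835 = 30·93 + 45; 93 = 2·45 + 3; 45 = 15·3 + 0. gcd = 3; 158 mod 3 = 2. No.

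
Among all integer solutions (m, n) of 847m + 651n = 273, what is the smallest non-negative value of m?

Euclid: 847 = 1·651 + 196; 651 = 3·196 + 63; 196 = 3·63 + 7; 63 = 9·7 + 0 → gcd = 7; 273 = 7·39.
Back-substitution yields 847·(10) + 651·(-13) = 7, so one solution is m = 10·39 = 390, n = -13·39 = -507.
Solutions in m differ by 651/7 = 93; the one in [0, 93) is 390 mod 93 = 18.

18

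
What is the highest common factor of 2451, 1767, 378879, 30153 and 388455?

2451 = 3 · 19 · 43; 1767 = 3 · 19 · 31; 378879 = 3 · 17² · 19 · 23; 30153 = 3 · 19 · 23²; 388455 = 3 · 5 · 19 · 29 · 47
gcd takes min exponent of each prime: 3 · 19 = 57

57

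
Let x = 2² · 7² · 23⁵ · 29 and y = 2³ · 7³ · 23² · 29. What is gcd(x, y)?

3006836

min exponent per shared prime: 2² · 7² · 23² · 29 = 3006836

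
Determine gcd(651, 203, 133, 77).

gcd(651, 203): 651 = 3·203 + 42; 203 = 4·42 + 35; 42 = 1·35 + 7; 35 = 5·7 + 0 → 7
gcd(7, 133): 133 = 19·7 + 0 → 7
gcd(7, 77): 77 = 11·7 + 0 → 7

7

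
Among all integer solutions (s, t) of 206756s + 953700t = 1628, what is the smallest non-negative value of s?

21163

Euclid: 953700 = 4·206756 + 126676; 206756 = 1·126676 + 80080; 126676 = 1·80080 + 46596; 80080 = 1·46596 + 33484; 46596 = 1·33484 + 13112; 33484 = 2·13112 + 7260; 13112 = 1·7260 + 5852; 7260 = 1·5852 + 1408; 5852 = 4·1408 + 220; 1408 = 6·220 + 88; 220 = 2·88 + 44; 88 = 2·44 + 0 → gcd = 44; 1628 = 44·37.
Back-substitution yields 206756·(-8801) + 953700·(1908) = 44, so one solution is s = -8801·37 = -325637, t = 1908·37 = 70596.
Solutions in s differ by 953700/44 = 21675; the one in [0, 21675) is -325637 mod 21675 = 21163.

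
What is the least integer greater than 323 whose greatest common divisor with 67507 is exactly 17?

67507 = 17·3971. Any x with gcd(x, 67507) = 17 is a multiple of 17, say 17s, with s coprime to 3971.
Need s > 323/17, so s ≥ 20. First s ≥ 20 with gcd(s, 3971) = 1 is s = 20. Thus x = 17·20 = 340.

340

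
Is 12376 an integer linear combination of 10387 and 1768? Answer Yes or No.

Yes

gcd(10387, 1768): 10387 = 5·1768 + 1547; 1768 = 1·1547 + 221; 1547 = 7·221 + 0 → 221
221 divides 12376, so a solution exists.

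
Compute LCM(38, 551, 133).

lcm(38, 551) = 38·551/gcd = 20938/19 = 1102
lcm(1102, 133) = 1102·133/gcd = 146566/19 = 7714

7714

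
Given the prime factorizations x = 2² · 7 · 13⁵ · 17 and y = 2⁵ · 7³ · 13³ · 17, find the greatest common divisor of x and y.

min exponent per shared prime: 2² · 7 · 13³ · 17 = 1045772

1045772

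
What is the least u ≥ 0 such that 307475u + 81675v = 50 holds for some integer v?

gcd(307475, 81675) = 25 (Euclid: 307475 = 3·81675 + 62450; 81675 = 1·62450 + 19225; 62450 = 3·19225 + 4775; 19225 = 4·4775 + 125; 4775 = 38·125 + 25; 125 = 5·25 + 0), and 25 | 50.
Extended Euclid: 307475·(650) + 81675·(-2447) = 25. Scale by 2: u₀ = 1300.
General solution u = u₀ + 3267t; reducing mod 3267 gives u = 1300 (and v = -4894).

1300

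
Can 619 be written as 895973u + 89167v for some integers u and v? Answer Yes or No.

gcd(895973, 89167): 895973 = 10·89167 + 4303; 89167 = 20·4303 + 3107; 4303 = 1·3107 + 1196; 3107 = 2·1196 + 715; 1196 = 1·715 + 481; 715 = 1·481 + 234; 481 = 2·234 + 13; 234 = 18·13 + 0 → 13
13 does not divide 619, so a solution does not exist.

No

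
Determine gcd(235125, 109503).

9

235125 = 3² · 5³ · 11 · 19
109503 = 3² · 23³
Common: 3² = 9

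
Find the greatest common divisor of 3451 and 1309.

3451 = 7 · 17 · 29
1309 = 7 · 11 · 17
Common: 7 · 17 = 119

119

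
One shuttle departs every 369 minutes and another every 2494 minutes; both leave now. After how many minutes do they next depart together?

920286

369 = 3² · 41; 2494 = 2 · 29 · 43
max exponents: 2 · 3² · 29 · 41 · 43 = 920286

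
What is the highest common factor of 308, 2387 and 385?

77

308 = 2² · 7 · 11; 2387 = 7 · 11 · 31; 385 = 5 · 7 · 11
gcd takes min exponent of each prime: 7 · 11 = 77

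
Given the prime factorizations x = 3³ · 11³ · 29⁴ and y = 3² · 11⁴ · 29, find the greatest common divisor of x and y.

min exponent per shared prime: 3² · 11³ · 29 = 347391

347391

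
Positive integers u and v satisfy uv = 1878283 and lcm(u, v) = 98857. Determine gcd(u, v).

19

From gcd × lcm = uv: gcd = 1878283 / 98857 = 19.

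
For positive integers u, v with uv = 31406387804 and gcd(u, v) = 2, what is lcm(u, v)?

Since gcd(u,v)·lcm(u,v) = uv, lcm = 31406387804/2 = 15703193902.

15703193902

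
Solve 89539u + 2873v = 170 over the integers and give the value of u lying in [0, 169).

gcd(89539, 2873) = 17 (Euclid: 89539 = 31·2873 + 476; 2873 = 6·476 + 17; 476 = 28·17 + 0), and 17 | 170.
Extended Euclid: 89539·(-6) + 2873·(187) = 17. Scale by 10: u₀ = -60.
General solution u = u₀ + 169t; reducing mod 169 gives u = 109 (and v = -3397).

109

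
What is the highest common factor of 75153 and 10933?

75153 = 3 · 13 · 41 · 47
10933 = 13 · 29²
Common: 13 = 13

13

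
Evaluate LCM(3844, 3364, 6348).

5130459948

3844 = 2² · 31²; 3364 = 2² · 29²; 6348 = 2² · 3 · 23²
lcm takes max exponent of each prime: 2² · 3 · 23² · 29² · 31² = 5130459948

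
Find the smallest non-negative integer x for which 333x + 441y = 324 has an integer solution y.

46

gcd(333, 441) = 9 (Euclid: 441 = 1·333 + 108; 333 = 3·108 + 9; 108 = 12·9 + 0), and 9 | 324.
Extended Euclid: 333·(4) + 441·(-3) = 9. Scale by 36: x₀ = 144.
General solution x = x₀ + 49t; reducing mod 49 gives x = 46 (and y = -34).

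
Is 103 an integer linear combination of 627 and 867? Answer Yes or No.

By Bézout, 627u − 867v = 103 has integer solutions iff gcd(627, 867) | 103.
Euclid: 867 = 1·627 + 240; 627 = 2·240 + 147; 240 = 1·147 + 93; 147 = 1·93 + 54; 93 = 1·54 + 39; 54 = 1·39 + 15; 39 = 2·15 + 9; 15 = 1·9 + 6; 9 = 1·6 + 3; 6 = 2·3 + 0. gcd = 3; 103 mod 3 = 1. No.

No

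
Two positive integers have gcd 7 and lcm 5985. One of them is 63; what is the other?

a·b = gcd·lcm = 7·5985 = 41895, so b = 41895/63 = 665.

665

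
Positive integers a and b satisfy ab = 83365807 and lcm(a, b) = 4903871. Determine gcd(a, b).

gcd·lcm = product, so gcd = 83365807/4903871 = 17.

17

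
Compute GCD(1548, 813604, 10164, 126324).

gcd(1548, 813604): 813604 = 525·1548 + 904; 1548 = 1·904 + 644; 904 = 1·644 + 260; 644 = 2·260 + 124; 260 = 2·124 + 12; 124 = 10·12 + 4; 12 = 3·4 + 0 → 4
gcd(4, 10164): 10164 = 2541·4 + 0 → 4
gcd(4, 126324): 126324 = 31581·4 + 0 → 4

4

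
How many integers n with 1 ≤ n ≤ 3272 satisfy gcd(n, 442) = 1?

442 = 2·13·17. Inclusion–exclusion on these primes:
3272 − ⌊3272/2⌋ − ⌊3272/13⌋ − ⌊3272/17⌋ + ⌊3272/26⌋ + ⌊3272/34⌋ + ⌊3272/221⌋ − ⌊3272/442⌋ = 1421

1421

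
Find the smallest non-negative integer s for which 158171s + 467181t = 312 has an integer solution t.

12234

Euclid: 467181 = 2·158171 + 150839; 158171 = 1·150839 + 7332; 150839 = 20·7332 + 4199; 7332 = 1·4199 + 3133; 4199 = 1·3133 + 1066; 3133 = 2·1066 + 1001; 1066 = 1·1001 + 65; 1001 = 15·65 + 26; 65 = 2·26 + 13; 26 = 2·13 + 0 → gcd = 13; 312 = 13·24.
Back-substitution yields 158171·(-14464) + 467181·(4897) = 13, so one solution is s = -14464·24 = -347136, t = 4897·24 = 117528.
Solutions in s differ by 467181/13 = 35937; the one in [0, 35937) is -347136 mod 35937 = 12234.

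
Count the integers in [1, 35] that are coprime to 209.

31

209 = 11·19. Inclusion–exclusion on these primes:
35 − ⌊35/11⌋ − ⌊35/19⌋ + ⌊35/209⌋ = 31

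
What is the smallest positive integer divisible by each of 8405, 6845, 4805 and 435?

962019347115

8405 = 5 · 41²; 6845 = 5 · 37²; 4805 = 5 · 31²; 435 = 3 · 5 · 29
lcm takes max exponent of each prime: 3 · 5 · 29 · 31² · 37² · 41² = 962019347115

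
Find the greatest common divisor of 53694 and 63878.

53694 = 2 · 3² · 19 · 157
63878 = 2 · 19 · 41²
Common: 2 · 19 = 38

38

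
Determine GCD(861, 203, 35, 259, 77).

gcd(861, 203): 861 = 4·203 + 49; 203 = 4·49 + 7; 49 = 7·7 + 0 → 7
gcd(7, 35): 35 = 5·7 + 0 → 7
gcd(7, 259): 259 = 37·7 + 0 → 7
gcd(7, 77): 77 = 11·7 + 0 → 7

7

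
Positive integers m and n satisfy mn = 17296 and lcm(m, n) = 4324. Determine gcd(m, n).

gcd·lcm = product, so gcd = 17296/4324 = 4.

4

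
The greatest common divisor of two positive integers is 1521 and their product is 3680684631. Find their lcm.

For any two positive integers, gcd × lcm equals their product. Hence lcm = 3680684631 / 1521 = 2419911.

2419911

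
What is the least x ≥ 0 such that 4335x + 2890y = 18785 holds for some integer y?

1

Euclid: 4335 = 1·2890 + 1445; 2890 = 2·1445 + 0 → gcd = 1445; 18785 = 1445·13.
Back-substitution yields 4335·(1) + 2890·(-1) = 1445, so one solution is x = 1·13 = 13, y = -1·13 = -13.
Solutions in x differ by 2890/1445 = 2; the one in [0, 2) is 13 mod 2 = 1.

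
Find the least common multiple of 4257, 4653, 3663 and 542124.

1095632604

4257 = 3² · 11 · 43; 4653 = 3² · 11 · 47; 3663 = 3² · 11 · 37; 542124 = 2² · 3² · 11 · 37²
lcm takes max exponent of each prime: 2² · 3² · 11 · 37² · 43 · 47 = 1095632604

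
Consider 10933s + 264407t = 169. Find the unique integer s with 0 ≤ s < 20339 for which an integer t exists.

gcd(10933, 264407) = 13 (Euclid: 264407 = 24·10933 + 2015; 10933 = 5·2015 + 858; 2015 = 2·858 + 299; 858 = 2·299 + 260; 299 = 1·260 + 39; 260 = 6·39 + 26; 39 = 1·26 + 13; 26 = 2·13 + 0), and 13 | 169.
Extended Euclid: 10933·(-7086) + 264407·(293) = 13. Scale by 13: s₀ = -92118.
General solution s = s₀ + 20339k; reducing mod 20339 gives s = 9577 (and t = -396).

9577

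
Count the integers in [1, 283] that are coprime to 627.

Prime factors of 627: 3, 11, 19. Count integers ≤ 283 divisible by none of them.
By inclusion–exclusion: 283 − ⌊283/3⌋ − ⌊283/11⌋ − ⌊283/19⌋ + ⌊283/33⌋ + ⌊283/57⌋ + ⌊283/209⌋ − ⌊283/627⌋ = 163.

163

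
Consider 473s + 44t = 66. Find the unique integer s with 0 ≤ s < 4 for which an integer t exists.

Reduce mod 44: 473s ≡ 66 (mod 44). With g = gcd(473, 44) = 11 dividing 66, divide through: 43s ≡ 6 (mod 4).
Since gcd(43, 4) = 1, s ≡ 6·(43)⁻¹ ≡ 2 (mod 4). Smallest non-negative: 2.

2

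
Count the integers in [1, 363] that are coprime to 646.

162

646 = 2·17·19. Inclusion–exclusion on these primes:
363 − ⌊363/2⌋ − ⌊363/17⌋ − ⌊363/19⌋ + ⌊363/34⌋ + ⌊363/38⌋ + ⌊363/323⌋ − ⌊363/646⌋ = 162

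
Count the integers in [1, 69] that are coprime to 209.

60

Prime factors of 209: 11, 19. Count integers ≤ 69 divisible by none of them.
By inclusion–exclusion: 69 − ⌊69/11⌋ − ⌊69/19⌋ + ⌊69/209⌋ = 60.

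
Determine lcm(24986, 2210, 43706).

3570124610

24986 = 2 · 13 · 31²; 2210 = 2 · 5 · 13 · 17; 43706 = 2 · 13 · 41²
lcm takes max exponent of each prime: 2 · 5 · 13 · 17 · 31² · 41² = 3570124610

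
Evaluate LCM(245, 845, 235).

1946035

245 = 5 · 7²; 845 = 5 · 13²; 235 = 5 · 47
lcm takes max exponent of each prime: 5 · 7² · 13² · 47 = 1946035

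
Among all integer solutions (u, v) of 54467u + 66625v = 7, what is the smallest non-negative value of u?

44371

Euclid: 66625 = 1·54467 + 12158; 54467 = 4·12158 + 5835; 12158 = 2·5835 + 488; 5835 = 11·488 + 467; 488 = 1·467 + 21; 467 = 22·21 + 5; 21 = 4·5 + 1; 5 = 5·1 + 0 → gcd = 1; 7 = 1·7.
Back-substitution yields 54467·(-12697) + 66625·(10380) = 1, so one solution is u = -12697·7 = -88879, v = 10380·7 = 72660.
Solutions in u differ by 66625/1 = 66625; the one in [0, 66625) is -88879 mod 66625 = 44371.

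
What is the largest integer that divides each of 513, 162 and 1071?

9

gcd(513, 162): 513 = 3·162 + 27; 162 = 6·27 + 0 → 27
gcd(27, 1071): 1071 = 39·27 + 18; 27 = 1·18 + 9; 18 = 2·9 + 0 → 9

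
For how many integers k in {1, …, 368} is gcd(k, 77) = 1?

287

77 = 7·11. Inclusion–exclusion on these primes:
368 − ⌊368/7⌋ − ⌊368/11⌋ + ⌊368/77⌋ = 287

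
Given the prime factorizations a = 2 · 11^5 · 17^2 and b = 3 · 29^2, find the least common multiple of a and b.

max exponent per prime: 2 · 3 · 11^5 · 17^2 · 29^2 = 234859706994

234859706994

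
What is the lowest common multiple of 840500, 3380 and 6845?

lcm(840500, 3380) = 840500·3380/gcd = 2840890000/20 = 142044500
lcm(142044500, 6845) = 142044500·6845/gcd = 972294602500/5 = 194458920500

194458920500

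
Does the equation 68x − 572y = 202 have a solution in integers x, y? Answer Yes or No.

By Bézout, 68x − 572y = 202 has integer solutions iff gcd(68, 572) | 202.
Euclid: 572 = 8·68 + 28; 68 = 2·28 + 12; 28 = 2·12 + 4; 12 = 3·4 + 0. gcd = 4; 202 mod 4 = 2. No.

No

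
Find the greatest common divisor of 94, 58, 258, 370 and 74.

2

94 = 2 · 47; 58 = 2 · 29; 258 = 2 · 3 · 43; 370 = 2 · 5 · 37; 74 = 2 · 37
gcd takes min exponent of each prime: 2 = 2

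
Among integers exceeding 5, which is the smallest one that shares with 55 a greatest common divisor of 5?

10

gcd(a, 55) = 5 forces 5 | a; write a = 5s. Then gcd(5s, 5·11) = 5·gcd(s, 11), so need gcd(s, 11) = 1.
5s > 5 gives s ≥ 2. The least s ≥ 2 coprime to 11 is 2, so a = 5·2 = 10.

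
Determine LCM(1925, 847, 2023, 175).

6119575

1925 = 5² · 7 · 11; 847 = 7 · 11²; 2023 = 7 · 17²; 175 = 5² · 7
lcm takes max exponent of each prime: 5² · 7 · 11² · 17² = 6119575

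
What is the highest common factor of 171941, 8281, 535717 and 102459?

171941 = 7² · 11² · 29; 8281 = 7² · 13²; 535717 = 7² · 13 · 29²; 102459 = 3 · 7² · 17 · 41
gcd takes min exponent of each prime: 7² = 49

49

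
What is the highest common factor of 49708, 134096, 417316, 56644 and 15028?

1156

gcd(49708, 134096): 134096 = 2·49708 + 34680; 49708 = 1·34680 + 15028; 34680 = 2·15028 + 4624; 15028 = 3·4624 + 1156; 4624 = 4·1156 + 0 → 1156
gcd(1156, 417316): 417316 = 361·1156 + 0 → 1156
gcd(1156, 56644): 56644 = 49·1156 + 0 → 1156
gcd(1156, 15028): 15028 = 13·1156 + 0 → 1156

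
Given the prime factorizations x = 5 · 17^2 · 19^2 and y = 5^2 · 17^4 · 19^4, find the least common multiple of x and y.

max exponent per prime: 5^2 · 17^4 · 19^4 = 272113506025

272113506025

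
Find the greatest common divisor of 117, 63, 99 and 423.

9

gcd(117, 63): 117 = 1·63 + 54; 63 = 1·54 + 9; 54 = 6·9 + 0 → 9
gcd(9, 99): 99 = 11·9 + 0 → 9
gcd(9, 423): 423 = 47·9 + 0 → 9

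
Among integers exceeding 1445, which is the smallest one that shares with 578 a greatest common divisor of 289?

2023

gcd(k, 578) = 289 forces 289 | k; write k = 289s. Then gcd(289s, 289·2) = 289·gcd(s, 2), so need gcd(s, 2) = 1.
289s > 1445 gives s ≥ 6. The least s ≥ 6 coprime to 2 is 7, so k = 289·7 = 2023.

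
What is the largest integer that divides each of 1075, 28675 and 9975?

gcd(1075, 28675): 28675 = 26·1075 + 725; 1075 = 1·725 + 350; 725 = 2·350 + 25; 350 = 14·25 + 0 → 25
gcd(25, 9975): 9975 = 399·25 + 0 → 25

25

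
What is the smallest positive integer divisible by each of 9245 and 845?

1562405

9245 = 5 · 43²; 845 = 5 · 13²
max exponents: 5 · 13² · 43² = 1562405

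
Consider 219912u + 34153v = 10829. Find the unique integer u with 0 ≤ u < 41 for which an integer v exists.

Reduce mod 34153: 219912u ≡ 10829 (mod 34153). With g = gcd(219912, 34153) = 833 dividing 10829, divide through: 264u ≡ 13 (mod 41).
Since gcd(264, 41) = 1, u ≡ 13·(264)⁻¹ ≡ 3 (mod 41). Smallest non-negative: 3.

3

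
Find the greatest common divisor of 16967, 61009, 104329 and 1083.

361

16967 = 19² · 47; 61009 = 13² · 19²; 104329 = 17² · 19²; 1083 = 3 · 19²
gcd takes min exponent of each prime: 19² = 361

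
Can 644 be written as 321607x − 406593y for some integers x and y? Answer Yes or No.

No

gcd(321607, 406593): 406593 = 1·321607 + 84986; 321607 = 3·84986 + 66649; 84986 = 1·66649 + 18337; 66649 = 3·18337 + 11638; 18337 = 1·11638 + 6699; 11638 = 1·6699 + 4939; 6699 = 1·4939 + 1760; 4939 = 2·1760 + 1419; 1760 = 1·1419 + 341; 1419 = 4·341 + 55; 341 = 6·55 + 11; 55 = 5·11 + 0 → 11
11 does not divide 644, so a solution does not exist.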